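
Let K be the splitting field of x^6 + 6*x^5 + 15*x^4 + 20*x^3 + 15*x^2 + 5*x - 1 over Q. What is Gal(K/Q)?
S_6 (also written S6)

The polynomial f is an irreducible sextic over Q, so G = Gal(f/Q) is one of the 16 transitive subgroups 6T1, ..., 6T16 of S_6. The discriminant of f is 49781, which is not a perfect square, so G is not contained in A_6. The transitive groups of degree 6 not contained in A_6 are: C_6 (6T1, order 6), S_3 (6T2, order 6), D_6 (6T3, order 12), C_3 x S_3 (6T5, order 18), A_4 x C_2 (6T6, order 24), S_4 (6T8, order 24), S_3 x S_3 (6T9, order 36), S_4 x C_2 (6T11, order 48), (S_3 x S_3) : C_2 (6T13, order 72), PGL(2,5) (6T14, order 120), S_6 (6T16, order 720). By Dedekind's theorem, for a prime p not dividing disc(f) the degrees of the irreducible factors of f mod p form the cycle type of an element of G. Factoring f modulo the 4 such primes p <= 7, each new pattern first appears at: mod 2: f = (x^6 + x^4 + x^2 + x + 1), pattern 6; mod 5: f = (x + 3)(x^5 + 3x^4 + x^3 + 2x^2 + 4x + 3), pattern 5+1; mod 7: f = (x^2 + 4x + 5)(x^4 + 2x^3 + 2x^2 + 2x + 4), pattern 4+2. No other pattern occurs in this range, so the set of observed cycle types is {6, 5+1, 4+2}. Among the candidates above, the only group containing elements of all these cycle types is S_6 (6T16); every other candidate lacks at least one of them. Hence G = S_6 (6T16), of order 720.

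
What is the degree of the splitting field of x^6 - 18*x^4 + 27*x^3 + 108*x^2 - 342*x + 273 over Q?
The degree of the splitting field over Q equals the order of the Galois group, so first determine the group. The polynomial f is an irreducible sextic over Q, so G = Gal(f/Q) is one of the 16 transitive subgroups 6T1, ..., 6T16 of S_6. The discriminant of f is -152796047606667, which is not a perfect square, so G is not contained in A_6. The transitive groups of degree 6 not contained in A_6 are: C_6 (6T1, order 6), S_3 (6T2, order 6), D_6 (6T3, order 12), C_3 x S_3 (6T5, order 18), A_4 x C_2 (6T6, order 24), S_4 (6T8, order 24), S_3 x S_3 (6T9, order 36), S_4 x C_2 (6T11, order 48), (S_3 x S_3) : C_2 (6T13, order 72), PGL(2,5) (6T14, order 120), S_6 (6T16, order 720). By Dedekind's theorem, for a prime p not dividing disc(f) the degrees of the irreducible factors of f mod p form the cycle type of an element of G. Factoring f modulo the 33 such primes p <= 149 (skipping 3, 43, which divide the discriminant), each new pattern first appears at: mod 2: f = (x^6 + x^3 + 1), pattern 6; mod 7: f = (x)(x + 1)(x + 6)(x^3 + 4x + 6), pattern 3+1+1+1; mod 17: f = (x^2 + 2x + 12)(x^2 + 4x + 11)(x^2 + 11x + 4), pattern 2+2+2; mod 19: f = (x^3 + 3x + 1)(x^3 + 17x + 7), pattern 3+3; mod 73: f = (x + 2)(x + 23)(x + 34)(x + 37)(x + 53)(x + 70), pattern 1+1+1+1+1+1. No other pattern occurs in this range, so the set of observed cycle types is {6, 3+1+1+1, 2+2+2, 3+3, 1+1+1+1+1+1}. The candidates containing elements of all these cycle types are C_3 x S_3 (6T5) of order 18, S_3 x S_3 (6T9) of order 36, (S_3 x S_3) : C_2 (6T13) of order 72, S_6 (6T16) of order 720; the others are excluded. The observed types are precisely the cycle types that occur in C_3 x S_3 (6T5). Each of the other remaining candidates has further cycle types, and by the Chebotarev density theorem the matching factorization patterns would occur for a proportion of primes equal to their share of the group: S_3 x S_3 (6T9) additionally contains elements of type 2+2+1+1 (9 of its 36 elements, about 25% of primes); (S_3 x S_3) : C_2 (6T13) additionally contains elements of type 4+2, 3+2+1, 2+2+1+1, 2+1+1+1+1 (45 of its 72 elements, about 62% of primes); S_6 (6T16) additionally contains elements of type 5+1, 4+2, 4+1+1, 3+2+1, 2+2+1+1, 2+1+1+1+1 (504 of its 720 elements, about 70% of primes). None of the 33 primes tested shows any such pattern (for each of these groups the chance of that is below 10^-4), which rules them out. Hence G = C_3 x S_3 (6T5), of order 18. The Galois group C_3 x S_3 (6T5) has order 18, so the splitting field has degree 18 over Q.

18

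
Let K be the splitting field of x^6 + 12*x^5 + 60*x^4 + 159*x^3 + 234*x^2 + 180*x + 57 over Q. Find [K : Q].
6

The degree of the splitting field over Q equals the order of the Galois group, so first determine the group. The polynomial f is an irreducible sextic over Q, so G = Gal(f/Q) is one of the 16 transitive subgroups 6T1, ..., 6T16 of S_6. The discriminant of f is -19683, which is not a perfect square, so G is not contained in A_6. The transitive groups of degree 6 not contained in A_6 are: C_6 (6T1, order 6), S_3 (6T2, order 6), D_6 (6T3, order 12), C_3 x S_3 (6T5, order 18), A_4 x C_2 (6T6, order 24), S_4 (6T8, order 24), S_3 x S_3 (6T9, order 36), S_4 x C_2 (6T11, order 48), (S_3 x S_3) : C_2 (6T13, order 72), PGL(2,5) (6T14, order 120), S_6 (6T16, order 720). By Dedekind's theorem, for a prime p not dividing disc(f) the degrees of the irreducible factors of f mod p form the cycle type of an element of G. Factoring f modulo the 37 such primes p <= 163 (skipping 3, which divides the discriminant), each new pattern first appears at: mod 2: f = (x^6 + x^3 + 1), pattern 6; mod 7: f = (x^3 + 6x^2 + 5x + 3)(x^3 + 6x^2 + 5x + 5), pattern 3+3; mod 17: f = (x^2 + 14)(x^2 + x + 16)(x^2 + 11x + 2), pattern 2+2+2; mod 19: f = (x)(x + 6)(x + 7)(x + 8)(x + 11)(x + 18), pattern 1+1+1+1+1+1. No other pattern occurs in this range, so the set of observed cycle types is {6, 3+3, 2+2+2, 1+1+1+1+1+1}. The candidates containing elements of all these cycle types are C_6 (6T1) of order 6, D_6 (6T3) of order 12, C_3 x S_3 (6T5) of order 18, A_4 x C_2 (6T6) of order 24, S_3 x S_3 (6T9) of order 36, S_4 x C_2 (6T11) of order 48, (S_3 x S_3) : C_2 (6T13) of order 72, PGL(2,5) (6T14) of order 120, S_6 (6T16) of order 720; the others are excluded. The observed types are precisely the cycle types that occur in C_6 (6T1). Each of the other remaining candidates has further cycle types, and by the Chebotarev density theorem the matching factorization patterns would occur for a proportion of primes equal to their share of the group: D_6 (6T3) additionally contains elements of type 2+2+1+1 (3 of its 12 elements, about 25% of primes); C_3 x S_3 (6T5) additionally contains elements of type 3+1+1+1 (4 of its 18 elements, about 22% of primes); A_4 x C_2 (6T6) additionally contains elements of type 2+2+1+1, 2+1+1+1+1 (6 of its 24 elements, about 25% of primes); S_3 x S_3 (6T9) additionally contains elements of type 3+1+1+1, 2+2+1+1 (13 of its 36 elements, about 36% of primes); S_4 x C_2 (6T11) additionally contains elements of type 4+2, 4+1+1, 2+2+1+1, 2+1+1+1+1 (24 of its 48 elements, about 50% of primes); (S_3 x S_3) : C_2 (6T13) additionally contains elements of type 4+2, 3+2+1, 3+1+1+1, 2+2+1+1, 2+1+1+1+1 (49 of its 72 elements, about 68% of primes); PGL(2,5) (6T14) additionally contains elements of type 5+1, 4+1+1, 2+2+1+1 (69 of its 120 elements, about 58% of primes); S_6 (6T16) additionally contains elements of type 5+1, 4+2, 4+1+1, 3+2+1, 3+1+1+1, 2+2+1+1, 2+1+1+1+1 (544 of its 720 elements, about 76% of primes). None of the 37 primes tested shows any such pattern (for each of these groups the chance of that is below 10^-4), which rules them out. Hence G = C_6 (6T1), of order 6. The Galois group C_6 (6T1) has order 6, so the splitting field has degree 6 over Q.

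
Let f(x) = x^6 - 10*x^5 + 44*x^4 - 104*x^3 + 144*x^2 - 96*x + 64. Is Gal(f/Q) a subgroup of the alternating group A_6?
The polynomial is irreducible of degree 6 over Q. Its discriminant is -18046378835968, which is not a perfect square. A Galois group lies in the alternating group exactly when the discriminant is a square in Q, so the Galois group (C_6) is not contained in A_6.

No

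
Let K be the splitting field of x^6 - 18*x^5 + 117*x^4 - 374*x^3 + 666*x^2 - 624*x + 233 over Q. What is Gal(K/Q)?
The polynomial f is an irreducible sextic over Q, so G = Gal(f/Q) is one of the 16 transitive subgroups 6T1, ..., 6T16 of S_6. The discriminant of f is -30366624190464, which is not a perfect square, so G is not contained in A_6. The transitive groups of degree 6 not contained in A_6 are: C_6 (6T1, order 6), S_3 (6T2, order 6), D_6 (6T3, order 12), C_3 x S_3 (6T5, order 18), A_4 x C_2 (6T6, order 24), S_4 (6T8, order 24), S_3 x S_3 (6T9, order 36), S_4 x C_2 (6T11, order 48), (S_3 x S_3) : C_2 (6T13, order 72), PGL(2,5) (6T14, order 120), S_6 (6T16, order 720). By Dedekind's theorem, for a prime p not dividing disc(f) the degrees of the irreducible factors of f mod p form the cycle type of an element of G. Factoring f modulo the 33 such primes p <= 149 (skipping 2, 3, which divide the discriminant), each new pattern first appears at: mod 5: f = (x^3 + 3x^2 + 2x + 3)(x^3 + 4x^2 + 3x + 1), pattern 3+3; mod 7: f = (x^6 + 3x^5 + 5x^4 + 4x^3 + x^2 + 6x + 2), pattern 6; mod 17: f = (x + 7)(x + 15)(x^2 + 3x + 12)(x^2 + 8x + 6), pattern 2+2+1+1; mod 19: f = (x + 1)(x + 7)(x + 11)(x + 12)(x^2 + 8x + 2), pattern 2+1+1+1+1; mod 71: f = (x^2 + 5x + 42)(x^2 + 15x + 41)(x^2 + 33x + 9), pattern 2+2+2. No other pattern occurs in this range, so the set of observed cycle types is {3+3, 6, 2+2+1+1, 2+1+1+1+1, 2+2+2}. The candidates containing elements of all these cycle types are A_4 x C_2 (6T6) of order 24, S_4 x C_2 (6T11) of order 48, (S_3 x S_3) : C_2 (6T13) of order 72, S_6 (6T16) of order 720; the others are excluded. The observed types are precisely the cycle types that occur in A_4 x C_2 (6T6) (apart from the identity). Each of the other remaining candidates has further cycle types, and by the Chebotarev density theorem the matching factorization patterns would occur for a proportion of primes equal to their share of the group: S_4 x C_2 (6T11) additionally contains elements of type 4+2, 4+1+1 (12 of its 48 elements, about 25% of primes); (S_3 x S_3) : C_2 (6T13) additionally contains elements of type 4+2, 3+2+1, 3+1+1+1 (34 of its 72 elements, about 47% of primes); S_6 (6T16) additionally contains elements of type 5+1, 4+2, 4+1+1, 3+2+1, 3+1+1+1 (484 of its 720 elements, about 67% of primes). None of the 33 primes tested shows any such pattern (for each of these groups the chance of that is below 10^-4), which rules them out. Hence G = A_4 x C_2 (6T6), of order 24.

A_4 x C_2 (order 24)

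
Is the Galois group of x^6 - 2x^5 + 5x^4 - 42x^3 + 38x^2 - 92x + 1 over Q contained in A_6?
The polynomial is irreducible of degree 6 over Q. Its discriminant is 5729525925351424 = 75693632^2, a perfect square. A Galois group lies in the alternating group exactly when the discriminant is a square in Q, so the Galois group (A_4) is contained in A_6.

Yes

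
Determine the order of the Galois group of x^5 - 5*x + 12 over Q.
The degree of the splitting field over Q equals the order of the Galois group, so first determine the group. The polynomial f is an irreducible quintic over Q, so G = Gal(f/Q) is a transitive subgroup of S_5: one of C_5 (5T1, order 5), D_5 (5T2, order 10), F_20 (5T3, order 20), A_5 (5T4, order 60) or S_5 (5T5, order 120). The discriminant of f is 64000000 = 8000^2, a perfect square, so G is contained in A_5. The transitive groups of degree 5 contained in A_5 are: C_5 (5T1, order 5), D_5 (5T2, order 10), A_5 (5T4, order 60). By Dedekind's theorem, for a prime p not dividing disc(f) the degrees of the irreducible factors of f mod p form the cycle type of an element of G. Factoring f modulo the 23 such primes p <= 97 (skipping 2, 5, which divide the discriminant), each new pattern first appears at: mod 3: f = (x)(x^2 + x + 2)(x^2 + 2x + 2), pattern 2+2+1; mod 7: f = (x^5 + 2x + 5), pattern 5. No other pattern occurs in this range, so the set of observed cycle types is {2+2+1, 5}. The candidates containing elements of all these cycle types are D_5 (5T2) of order 10, A_5 (5T4) of order 60; the others are excluded. The observed types are precisely the cycle types that occur in D_5 (5T2) (apart from the identity). Each of the other remaining candidates has further cycle types, and by the Chebotarev density theorem the matching factorization patterns would occur for a proportion of primes equal to their share of the group: A_5 (5T4) additionally contains elements of type 3+1+1 (20 of its 60 elements, about 33% of primes). None of the 23 primes tested shows any such pattern (for each of these groups the chance of that is below 10^-4), which rules them out. Hence G = D_5 (5T2), of order 10. The Galois group D_5 (5T2) has order 10, so the splitting field has degree 10 over Q.

10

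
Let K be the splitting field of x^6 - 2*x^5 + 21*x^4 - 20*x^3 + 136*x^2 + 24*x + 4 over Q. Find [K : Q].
72

The degree of the splitting field over Q equals the order of the Galois group, so first determine the group. The polynomial f is an irreducible sextic over Q, so G = Gal(f/Q) is one of the 16 transitive subgroups 6T1, ..., 6T16 of S_6. The discriminant of f is -1579425998307328, which is not a perfect square, so G is not contained in A_6. The transitive groups of degree 6 not contained in A_6 are: C_6 (6T1, order 6), S_3 (6T2, order 6), D_6 (6T3, order 12), C_3 x S_3 (6T5, order 18), A_4 x C_2 (6T6, order 24), S_4 (6T8, order 24), S_3 x S_3 (6T9, order 36), S_4 x C_2 (6T11, order 48), (S_3 x S_3) : C_2 (6T13, order 72), PGL(2,5) (6T14, order 120), S_6 (6T16, order 720). By Dedekind's theorem, for a prime p not dividing disc(f) the degrees of the irreducible factors of f mod p form the cycle type of an element of G. Factoring f modulo the 27 such primes p <= 113 (skipping 2, 47, 61, which divide the discriminant), each new pattern first appears at: mod 3: f = (x^6 + x^5 + x^3 + x^2 + 1), pattern 6; mod 5: f = (x + 1)(x^2 + 3x + 4)(x^3 + 4x^2 + 3x + 1), pattern 3+2+1; mod 7: f = (x^2 + 1)(x^4 + 5x^3 + 6x^2 + 3x + 4), pattern 4+2; mod 17: f = (x^3 + 16x^2 + 8)(x^3 + 16x^2 + 3x + 9), pattern 3+3; mod 19: f = (x^2 + 2x + 17)(x^2 + 7x + 9)(x^2 + 8x + 4), pattern 2+2+2; mod 37: f = (x + 7)(x + 21)(x^2 + 15x + 27)(x^2 + 29x + 30), pattern 2+2+1+1; mod 41: f = (x + 10)(x + 31)(x + 40)(x^3 + 40x^2 + 38x + 23), pattern 3+1+1+1; mod 113: f = (x + 13)(x + 18)(x + 52)(x + 81)(x^2 + 60x + 31), pattern 2+1+1+1+1. No other pattern occurs in this range, so the set of observed cycle types is {6, 3+2+1, 4+2, 3+3, 2+2+2, 2+2+1+1, 3+1+1+1, 2+1+1+1+1}. The candidates containing elements of all these cycle types are (S_3 x S_3) : C_2 (6T13) of order 72, S_6 (6T16) of order 720; the others are excluded. The observed types are precisely the cycle types that occur in (S_3 x S_3) : C_2 (6T13) (apart from the identity). Each of the other remaining candidates has further cycle types, and by the Chebotarev density theorem the matching factorization patterns would occur for a proportion of primes equal to their share of the group: S_6 (6T16) additionally contains elements of type 5+1, 4+1+1 (234 of its 720 elements, about 32% of primes). None of the 27 primes tested shows any such pattern (for each of these groups the chance of that is below 10^-4), which rules them out. Hence G = (S_3 x S_3) : C_2 (6T13), of order 72. The Galois group (S_3 x S_3) : C_2 (6T13) has order 72, so the splitting field has degree 72 over Q.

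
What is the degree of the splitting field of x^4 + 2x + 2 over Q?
24

The degree of the splitting field over Q equals the order of the Galois group, so first determine the group. The polynomial is an irreducible quartic over Q and its discriminant is 1616, which is not a perfect square, so the Galois group is not contained in A_4. The resolvent cubic y^3 - 8*y - 4 is irreducible over Q. An irreducible resolvent with non-square discriminant gives S_4. The Galois group S_4 (4T5) has order 24, so the splitting field has degree 24 over Q.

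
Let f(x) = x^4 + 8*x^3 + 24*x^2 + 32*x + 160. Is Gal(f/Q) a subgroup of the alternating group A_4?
The polynomial is irreducible of degree 4 over Q. Its discriminant is 764411904 = 27648^2, a perfect square. A Galois group lies in the alternating group exactly when the discriminant is a square in Q, so the Galois group (V_4) is contained in A_4.

Yes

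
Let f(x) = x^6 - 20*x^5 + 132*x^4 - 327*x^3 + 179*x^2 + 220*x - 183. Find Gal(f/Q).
PSL(2,5) (also written A5(6))

The polynomial f is an irreducible sextic over Q, so G = Gal(f/Q) is one of the 16 transitive subgroups 6T1, ..., 6T16 of S_6. The discriminant of f is 8413926734596681 = 91727459^2, a perfect square, so G is contained in A_6. The transitive groups of degree 6 contained in A_6 are: A_4 (6T4, order 12), S_4 (6T7, order 24), (C_3 x C_3) : C_4 (6T10, order 36), PSL(2,5) (6T12, order 60), A_6 (6T15, order 360). By Dedekind's theorem, for a prime p not dividing disc(f) the degrees of the irreducible factors of f mod p form the cycle type of an element of G. Factoring f modulo the 21 such primes p <= 79 (skipping 19, which divides the discriminant), each new pattern first appears at: mod 2: f = (x + 1)(x^5 + x^4 + x^3 + x + 1), pattern 5+1; mod 7: f = (x^3 + 4)(x^3 + x^2 + 6x + 5), pattern 3+3; mod 61: f = (x)(x + 21)(x^2 + 6x + 41)(x^2 + 14x + 14), pattern 2+2+1+1. No other pattern occurs in this range, so the set of observed cycle types is {5+1, 3+3, 2+2+1+1}. The candidates containing elements of all these cycle types are PSL(2,5) (6T12) of order 60, A_6 (6T15) of order 360; the others are excluded. The observed types are precisely the cycle types that occur in PSL(2,5) (6T12) (apart from the identity). Each of the other remaining candidates has further cycle types, and by the Chebotarev density theorem the matching factorization patterns would occur for a proportion of primes equal to their share of the group: A_6 (6T15) additionally contains elements of type 4+2, 3+1+1+1 (130 of its 360 elements, about 36% of primes). None of the 21 primes tested shows any such pattern (for each of these groups the chance of that is below 10^-4), which rules them out. Hence G = PSL(2,5) (6T12), of order 60.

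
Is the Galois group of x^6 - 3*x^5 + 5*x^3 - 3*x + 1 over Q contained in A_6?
No

The polynomial is irreducible of degree 6 over Q. Its discriminant is -34992, which is not a perfect square. A Galois group lies in the alternating group exactly when the discriminant is a square in Q, so the Galois group (S_3) is not contained in A_6.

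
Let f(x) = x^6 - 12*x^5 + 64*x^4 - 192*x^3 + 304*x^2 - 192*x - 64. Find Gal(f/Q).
The polynomial f is an irreducible sextic over Q, so G = Gal(f/Q) is one of the 16 transitive subgroups 6T1, ..., 6T16 of S_6. The discriminant of f is 164995463643136 = 12845056^2, a perfect square, so G is contained in A_6. The transitive groups of degree 6 contained in A_6 are: A_4 (6T4, order 12), S_4 (6T7, order 24), (C_3 x C_3) : C_4 (6T10, order 36), PSL(2,5) (6T12, order 60), A_6 (6T15, order 360). By Dedekind's theorem, for a prime p not dividing disc(f) the degrees of the irreducible factors of f mod p form the cycle type of an element of G. Factoring f modulo the 33 such primes p <= 149 (skipping 2, 7, which divide the discriminant), each new pattern first appears at: mod 3: f = (x^3 + 2x + 1)(x^3 + 2x + 2), pattern 3+3; mod 13: f = (x + 10)(x + 12)(x^2 + 9x + 2)(x^2 + 9x + 11), pattern 2+2+1+1. No other pattern occurs in this range, so the set of observed cycle types is {3+3, 2+2+1+1}. The candidates containing elements of all these cycle types are A_4 (6T4) of order 12, S_4 (6T7) of order 24, (C_3 x C_3) : C_4 (6T10) of order 36, PSL(2,5) (6T12) of order 60, A_6 (6T15) of order 360; the others are excluded. The observed types are precisely the cycle types that occur in A_4 (6T4) (apart from the identity). Each of the other remaining candidates has further cycle types, and by the Chebotarev density theorem the matching factorization patterns would occur for a proportion of primes equal to their share of the group: S_4 (6T7) additionally contains elements of type 4+2 (6 of its 24 elements, about 25% of primes); (C_3 x C_3) : C_4 (6T10) additionally contains elements of type 4+2, 3+1+1+1 (22 of its 36 elements, about 61% of primes); PSL(2,5) (6T12) additionally contains elements of type 5+1 (24 of its 60 elements, about 40% of primes); A_6 (6T15) additionally contains elements of type 5+1, 4+2, 3+1+1+1 (274 of its 360 elements, about 76% of primes). None of the 33 primes tested shows any such pattern (for each of these groups the chance of that is below 10^-4), which rules them out. Hence G = A_4 (6T4), of order 12.

A_4, A_4 acting on 6 points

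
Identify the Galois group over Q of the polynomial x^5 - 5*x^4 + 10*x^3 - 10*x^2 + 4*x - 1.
S_5 (order 120)

The polynomial f is an irreducible quintic over Q, so G = Gal(f/Q) is a transitive subgroup of S_5: one of C_5 (5T1, order 5), D_5 (5T2, order 10), F_20 (5T3, order 20), A_5 (5T4, order 60) or S_5 (5T5, order 120). The discriminant of f is 2869, which is not a perfect square, so G is not contained in A_5. The transitive groups of degree 5 not contained in A_5 are: F_20 (5T3, order 20), S_5 (5T5, order 120). By Dedekind's theorem, for a prime p not dividing disc(f) the degrees of the irreducible factors of f mod p form the cycle type of an element of G. Factoring f modulo the first such prime p = 2, each new pattern first appears at: mod 2: f = (x^2 + x + 1)(x^3 + x + 1), pattern 3+2. No other pattern occurs in this range, so the set of observed cycle types is {3+2}. Among the candidates above, the only group containing elements of all these cycle types is S_5 (5T5) — F_20 (5T3) lacks at least one of them. Hence G = S_5 (5T5), of order 120.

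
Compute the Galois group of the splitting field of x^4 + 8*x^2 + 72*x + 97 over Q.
The polynomial is an irreducible quartic over Q and its discriminant is 5992704 = 2448^2, a perfect square, so the Galois group is contained in A_4. The resolvent cubic y^3 - 8*y^2 - 388*y - 2080 splits completely over Q, which gives the Klein four-group V_4.

V_4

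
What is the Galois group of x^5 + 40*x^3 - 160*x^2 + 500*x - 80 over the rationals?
The polynomial f is an irreducible quintic over Q, so G = Gal(f/Q) is a transitive subgroup of S_5: one of C_5 (5T1, order 5), D_5 (5T2, order 10), F_20 (5T3, order 20), A_5 (5T4, order 60) or S_5 (5T5, order 120). The discriminant of f is 9333105664000000 = 96608000^2, a perfect square, so G is contained in A_5. The transitive groups of degree 5 contained in A_5 are: C_5 (5T1, order 5), D_5 (5T2, order 10), A_5 (5T4, order 60). By Dedekind's theorem, for a prime p not dividing disc(f) the degrees of the irreducible factors of f mod p form the cycle type of an element of G. Factoring f modulo the 2 such primes p <= 7 (skipping 2, 5, which divide the discriminant), each new pattern first appears at: mod 3: f = (x^5 + x^3 + 2x^2 + 2x + 1), pattern 5; mod 7: f = (x + 2)(x + 6)(x^3 + 6x^2 + x + 5), pattern 3+1+1. No other pattern occurs in this range, so the set of observed cycle types is {5, 3+1+1}. Among the candidates above, the only group containing elements of all these cycle types is A_5 (5T4) — each of C_5 (5T1), D_5 (5T2) lacks at least one of them. Hence G = A_5 (5T4), of order 60.

5T4: A_5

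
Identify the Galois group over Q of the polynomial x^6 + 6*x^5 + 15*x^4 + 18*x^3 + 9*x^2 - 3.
S_3 x S_3

The polynomial f is an irreducible sextic over Q, so G = Gal(f/Q) is one of the 16 transitive subgroups 6T1, ..., 6T16 of S_6. The discriminant of f is 5038848, which is not a perfect square, so G is not contained in A_6. The transitive groups of degree 6 not contained in A_6 are: C_6 (6T1, order 6), S_3 (6T2, order 6), D_6 (6T3, order 12), C_3 x S_3 (6T5, order 18), A_4 x C_2 (6T6, order 24), S_4 (6T8, order 24), S_3 x S_3 (6T9, order 36), S_4 x C_2 (6T11, order 48), (S_3 x S_3) : C_2 (6T13, order 72), PGL(2,5) (6T14, order 120), S_6 (6T16, order 720). By Dedekind's theorem, for a prime p not dividing disc(f) the degrees of the irreducible factors of f mod p form the cycle type of an element of G. Factoring f modulo the 23 such primes p <= 97 (skipping 2, 3, which divide the discriminant), each new pattern first appears at: mod 5: f = (x^6 + x^5 + 3x^3 + 4x^2 + 2), pattern 6; mod 11: f = (x + 4)(x + 6)(x^2 + 8x + 10)(x^2 + 10x + 7), pattern 2+2+1+1; mod 13: f = (x + 3)(x + 6)(x + 7)(x^3 + 3x^2 + 3x + 4), pattern 3+1+1+1; mod 31: f = (x^2 + 10x + 2)(x^2 + 11x + 21)(x^2 + 16x + 11), pattern 2+2+2; mod 97: f = (x^3 + 3x^2 + 3x + 10)(x^3 + 3x^2 + 3x + 87), pattern 3+3. No other pattern occurs in this range, so the set of observed cycle types is {6, 2+2+1+1, 3+1+1+1, 2+2+2, 3+3}. The candidates containing elements of all these cycle types are S_3 x S_3 (6T9) of order 36, (S_3 x S_3) : C_2 (6T13) of order 72, S_6 (6T16) of order 720; the others are excluded. The observed types are precisely the cycle types that occur in S_3 x S_3 (6T9) (apart from the identity). Each of the other remaining candidates has further cycle types, and by the Chebotarev density theorem the matching factorization patterns would occur for a proportion of primes equal to their share of the group: (S_3 x S_3) : C_2 (6T13) additionally contains elements of type 4+2, 3+2+1, 2+1+1+1+1 (36 of its 72 elements, about 50% of primes); S_6 (6T16) additionally contains elements of type 5+1, 4+2, 4+1+1, 3+2+1, 2+1+1+1+1 (459 of its 720 elements, about 64% of primes). None of the 23 primes tested shows any such pattern (for each of these groups the chance of that is below 10^-4), which rules them out. Hence G = S_3 x S_3 (6T9), of order 36.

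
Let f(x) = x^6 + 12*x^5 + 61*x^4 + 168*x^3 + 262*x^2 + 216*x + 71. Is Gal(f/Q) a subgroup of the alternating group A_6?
Yes

The polynomial is irreducible of degree 6 over Q. Its discriminant is 153664 = 392^2, a perfect square. A Galois group lies in the alternating group exactly when the discriminant is a square in Q, so the Galois group (A_4) is contained in A_6.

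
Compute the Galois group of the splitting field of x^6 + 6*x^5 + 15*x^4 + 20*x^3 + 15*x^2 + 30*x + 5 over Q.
A_6 (order 360)

The polynomial f is an irreducible sextic over Q, so G = Gal(f/Q) is one of the 16 transitive subgroups 6T1, ..., 6T16 of S_6. The discriminant of f is 746496000000 = 864000^2, a perfect square, so G is contained in A_6. The transitive groups of degree 6 contained in A_6 are: A_4 (6T4, order 12), S_4 (6T7, order 24), (C_3 x C_3) : C_4 (6T10, order 36), PSL(2,5) (6T12, order 60), A_6 (6T15, order 360). By Dedekind's theorem, for a prime p not dividing disc(f) the degrees of the irreducible factors of f mod p form the cycle type of an element of G. Factoring f modulo the 6 such primes p <= 23 (skipping 2, 3, 5, which divide the discriminant), each new pattern first appears at: mod 7: f = (x + 4)(x^5 + 2x^4 + 6x^2 + 5x + 3), pattern 5+1; mod 23: f = (x + 8)(x + 13)(x + 22)(x^3 + 9x^2 + 5x + 13), pattern 3+1+1+1. No other pattern occurs in this range, so the set of observed cycle types is {5+1, 3+1+1+1}. Among the candidates above, the only group containing elements of all these cycle types is A_6 (6T15) — each of A_4 (6T4), S_4 (6T7), (C_3 x C_3) : C_4 (6T10), PSL(2,5) (6T12) lacks at least one of them. Hence G = A_6 (6T15), of order 360.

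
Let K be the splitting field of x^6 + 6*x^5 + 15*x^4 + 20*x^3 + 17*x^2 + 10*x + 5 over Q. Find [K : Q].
The degree of the splitting field over Q equals the order of the Galois group, so first determine the group. The polynomial f is an irreducible sextic over Q, so G = Gal(f/Q) is one of the 16 transitive subgroups 6T1, ..., 6T16 of S_6. The discriminant of f is -2508800, which is not a perfect square, so G is not contained in A_6. The transitive groups of degree 6 not contained in A_6 are: C_6 (6T1, order 6), S_3 (6T2, order 6), D_6 (6T3, order 12), C_3 x S_3 (6T5, order 18), A_4 x C_2 (6T6, order 24), S_4 (6T8, order 24), S_3 x S_3 (6T9, order 36), S_4 x C_2 (6T11, order 48), (S_3 x S_3) : C_2 (6T13, order 72), PGL(2,5) (6T14, order 120), S_6 (6T16, order 720). By Dedekind's theorem, for a prime p not dividing disc(f) the degrees of the irreducible factors of f mod p form the cycle type of an element of G. Factoring f modulo the 17 such primes p <= 71 (skipping 2, 5, 7, which divide the discriminant), each new pattern first appears at: mod 3: f = (x^3 + x^2 + x + 2)(x^3 + 2x^2 + 1), pattern 3+3; mod 13: f = (x^6 + 6x^5 + 2x^4 + 7x^3 + 4x^2 + 10x + 5), pattern 6; mod 19: f = (x^2 + 2x + 6)(x^4 + 4x^3 + x^2 + 13x + 4), pattern 4+2; mod 23: f = (x + 12)(x + 13)(x^4 + 4x^3 + 12x^2 + 16x + 22), pattern 4+1+1; mod 53: f = (x^2 + 2x + 46)(x^2 + 13x + 50)(x^2 + 44x + 28), pattern 2+2+2; mod 59: f = (x + 5)(x + 56)(x^2 + 7x + 56)(x^2 + 56x + 46), pattern 2+2+1+1; mod 71: f = (x + 9)(x + 12)(x + 61)(x + 64)(x^2 + 2x + 44), pattern 2+1+1+1+1. No other pattern occurs in this range, so the set of observed cycle types is {3+3, 6, 4+2, 4+1+1, 2+2+2, 2+2+1+1, 2+1+1+1+1}. The candidates containing elements of all these cycle types are S_4 x C_2 (6T11) of order 48, S_6 (6T16) of order 720; the others are excluded. The observed types are precisely the cycle types that occur in S_4 x C_2 (6T11) (apart from the identity). Each of the other remaining candidates has further cycle types, and by the Chebotarev density theorem the matching factorization patterns would occur for a proportion of primes equal to their share of the group: S_6 (6T16) additionally contains elements of type 5+1, 3+2+1, 3+1+1+1 (304 of its 720 elements, about 42% of primes). None of the 17 primes tested shows any such pattern (for each of these groups the chance of that is below 10^-4), which rules them out. Hence G = S_4 x C_2 (6T11), of order 48. The Galois group S_4 x C_2 (6T11) has order 48, so the splitting field has degree 48 over Q.

48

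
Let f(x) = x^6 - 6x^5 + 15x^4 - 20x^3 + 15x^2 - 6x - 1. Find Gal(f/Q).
The polynomial f is an irreducible sextic over Q, so G = Gal(f/Q) is one of the 16 transitive subgroups 6T1, ..., 6T16 of S_6. The discriminant of f is 1492992, which is not a perfect square, so G is not contained in A_6. The transitive groups of degree 6 not contained in A_6 are: C_6 (6T1, order 6), S_3 (6T2, order 6), D_6 (6T3, order 12), C_3 x S_3 (6T5, order 18), A_4 x C_2 (6T6, order 24), S_4 (6T8, order 24), S_3 x S_3 (6T9, order 36), S_4 x C_2 (6T11, order 48), (S_3 x S_3) : C_2 (6T13, order 72), PGL(2,5) (6T14, order 120), S_6 (6T16, order 720). By Dedekind's theorem, for a prime p not dividing disc(f) the degrees of the irreducible factors of f mod p form the cycle type of an element of G. Factoring f modulo the 79 such primes p <= 419 (skipping 2, 3, which divide the discriminant), each new pattern first appears at: mod 5: f = (x^2 + 2x + 4)(x^2 + 3x + 3)(x^2 + 4x + 2), pattern 2+2+2; mod 7: f = (x^3 + 4x^2 + 3x + 2)(x^3 + 4x^2 + 3x + 3), pattern 3+3; mod 13: f = (x^6 + 7x^5 + 2x^4 + 6x^3 + 2x^2 + 7x + 12), pattern 6; mod 17: f = (x + 4)(x + 11)(x^2 + 3x + 4)(x^2 + 10x + 14), pattern 2+2+1+1; mod 31: f = (x + 1)(x + 9)(x + 11)(x + 18)(x + 20)(x + 28), pattern 1+1+1+1+1+1. No other pattern occurs in this range, so the set of observed cycle types is {2+2+2, 3+3, 6, 2+2+1+1, 1+1+1+1+1+1}. The candidates containing elements of all these cycle types are D_6 (6T3) of order 12, A_4 x C_2 (6T6) of order 24, S_3 x S_3 (6T9) of order 36, S_4 x C_2 (6T11) of order 48, (S_3 x S_3) : C_2 (6T13) of order 72, PGL(2,5) (6T14) of order 120, S_6 (6T16) of order 720; the others are excluded. The observed types are precisely the cycle types that occur in D_6 (6T3). Each of the other remaining candidates has further cycle types, and by the Chebotarev density theorem the matching factorization patterns would occur for a proportion of primes equal to their share of the group: A_4 x C_2 (6T6) additionally contains elements of type 2+1+1+1+1 (3 of its 24 elements, about 12% of primes); S_3 x S_3 (6T9) additionally contains elements of type 3+1+1+1 (4 of its 36 elements, about 11% of primes); S_4 x C_2 (6T11) additionally contains elements of type 4+2, 4+1+1, 2+1+1+1+1 (15 of its 48 elements, about 31% of primes); (S_3 x S_3) : C_2 (6T13) additionally contains elements of type 4+2, 3+2+1, 3+1+1+1, 2+1+1+1+1 (40 of its 72 elements, about 56% of primes); PGL(2,5) (6T14) additionally contains elements of type 5+1, 4+1+1 (54 of its 120 elements, about 45% of primes); S_6 (6T16) additionally contains elements of type 5+1, 4+2, 4+1+1, 3+2+1, 3+1+1+1, 2+1+1+1+1 (499 of its 720 elements, about 69% of primes). None of the 79 primes tested shows any such pattern (for each of these groups the chance of that is below 10^-4), which rules them out. Hence G = D_6 (6T3), of order 12.

D_6 (also written D6)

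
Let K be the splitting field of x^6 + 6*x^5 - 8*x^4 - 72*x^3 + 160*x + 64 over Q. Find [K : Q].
The degree of the splitting field over Q equals the order of the Galois group, so first determine the group. The polynomial f is an irreducible sextic over Q, so G = Gal(f/Q) is one of the 16 transitive subgroups 6T1, ..., 6T16 of S_6. The discriminant of f is 870211913777152, which is not a perfect square, so G is not contained in A_6. The transitive groups of degree 6 not contained in A_6 are: C_6 (6T1, order 6), S_3 (6T2, order 6), D_6 (6T3, order 12), C_3 x S_3 (6T5, order 18), A_4 x C_2 (6T6, order 24), S_4 (6T8, order 24), S_3 x S_3 (6T9, order 36), S_4 x C_2 (6T11, order 48), (S_3 x S_3) : C_2 (6T13, order 72), PGL(2,5) (6T14, order 120), S_6 (6T16, order 720). By Dedekind's theorem, for a prime p not dividing disc(f) the degrees of the irreducible factors of f mod p form the cycle type of an element of G. Factoring f modulo the 23 such primes p <= 97 (skipping 2, 37, which divide the discriminant), each new pattern first appears at: mod 3: f = (x^3 + x^2 + 2)(x^3 + 2x^2 + 2x + 2), pattern 3+3; mod 5: f = (x^2 + 3)(x^2 + 2x + 4)(x^2 + 4x + 2), pattern 2+2+2; mod 67: f = (x + 6)(x + 7)(x + 31)(x + 38)(x + 62)(x + 63), pattern 1+1+1+1+1+1. No other pattern occurs in this range, so the set of observed cycle types is {3+3, 2+2+2, 1+1+1+1+1+1}. The candidates containing elements of all these cycle types are C_6 (6T1) of order 6, S_3 (6T2) of order 6, D_6 (6T3) of order 12, C_3 x S_3 (6T5) of order 18, A_4 x C_2 (6T6) of order 24, S_4 (6T8) of order 24, S_3 x S_3 (6T9) of order 36, S_4 x C_2 (6T11) of order 48, (S_3 x S_3) : C_2 (6T13) of order 72, PGL(2,5) (6T14) of order 120, S_6 (6T16) of order 720; the others are excluded. The observed types are precisely the cycle types that occur in S_3 (6T2). Each of the other remaining candidates has further cycle types, and by the Chebotarev density theorem the matching factorization patterns would occur for a proportion of primes equal to their share of the group: C_6 (6T1) additionally contains elements of type 6 (2 of its 6 elements, about 33% of primes); D_6 (6T3) additionally contains elements of type 6, 2+2+1+1 (5 of its 12 elements, about 42% of primes); C_3 x S_3 (6T5) additionally contains elements of type 6, 3+1+1+1 (10 of its 18 elements, about 56% of primes); A_4 x C_2 (6T6) additionally contains elements of type 6, 2+2+1+1, 2+1+1+1+1 (14 of its 24 elements, about 58% of primes); S_4 (6T8) additionally contains elements of type 4+1+1, 2+2+1+1 (9 of its 24 elements, about 38% of primes); S_3 x S_3 (6T9) additionally contains elements of type 6, 3+1+1+1, 2+2+1+1 (25 of its 36 elements, about 69% of primes); S_4 x C_2 (6T11) additionally contains elements of type 6, 4+2, 4+1+1, 2+2+1+1, 2+1+1+1+1 (32 of its 48 elements, about 67% of primes); (S_3 x S_3) : C_2 (6T13) additionally contains elements of type 6, 4+2, 3+2+1, 3+1+1+1, 2+2+1+1, 2+1+1+1+1 (61 of its 72 elements, about 85% of primes); PGL(2,5) (6T14) additionally contains elements of type 6, 5+1, 4+1+1, 2+2+1+1 (89 of its 120 elements, about 74% of primes); S_6 (6T16) additionally contains elements of type 6, 5+1, 4+2, 4+1+1, 3+2+1, 3+1+1+1, 2+2+1+1, 2+1+1+1+1 (664 of its 720 elements, about 92% of primes). None of the 23 primes tested shows any such pattern (for each of these groups the chance of that is below 10^-4), which rules them out. Hence G = S_3 (6T2), of order 6. The Galois group S_3 (6T2) has order 6, so the splitting field has degree 6 over Q.

6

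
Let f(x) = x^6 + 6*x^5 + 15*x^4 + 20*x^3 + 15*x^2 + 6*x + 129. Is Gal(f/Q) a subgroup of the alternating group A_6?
No

The polynomial is irreducible of degree 6 over Q. Its discriminant is -1603087953297408, which is not a perfect square. A Galois group lies in the alternating group exactly when the discriminant is a square in Q, so the Galois group (D_6) is not contained in A_6.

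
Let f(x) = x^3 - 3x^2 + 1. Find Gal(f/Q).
C_3 (also written C3)

The polynomial is an irreducible cubic over Q and its discriminant is 81 = 9^2, a perfect square. For an irreducible cubic, a square discriminant forces the Galois group to be A_3, the cyclic group of order 3.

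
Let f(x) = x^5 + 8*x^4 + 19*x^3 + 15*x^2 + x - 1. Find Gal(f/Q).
C_5, the cyclic group of order 5

The polynomial f is an irreducible quintic over Q, so G = Gal(f/Q) is a transitive subgroup of S_5: one of C_5 (5T1, order 5), D_5 (5T2, order 10), F_20 (5T3, order 20), A_5 (5T4, order 60) or S_5 (5T5, order 120). The discriminant of f is 14641 = 121^2, a perfect square, so G is contained in A_5. The transitive groups of degree 5 contained in A_5 are: C_5 (5T1, order 5), D_5 (5T2, order 10), A_5 (5T4, order 60). By Dedekind's theorem, for a prime p not dividing disc(f) the degrees of the irreducible factors of f mod p form the cycle type of an element of G. Factoring f modulo the 14 such primes p <= 47 (skipping 11, which divides the discriminant), each new pattern first appears at: mod 2: f = (x^5 + x^3 + x^2 + x + 1), pattern 5; mod 23: f = (x + 3)(x + 17)(x + 18)(x + 19)(x + 20), pattern 1+1+1+1+1. No other pattern occurs in this range, so the set of observed cycle types is {5, 1+1+1+1+1}. The candidates containing elements of all these cycle types are C_5 (5T1) of order 5, D_5 (5T2) of order 10, A_5 (5T4) of order 60; the others are excluded. The observed types are precisely the cycle types that occur in C_5 (5T1). Each of the other remaining candidates has further cycle types, and by the Chebotarev density theorem the matching factorization patterns would occur for a proportion of primes equal to their share of the group: D_5 (5T2) additionally contains elements of type 2+2+1 (5 of its 10 elements, about 50% of primes); A_5 (5T4) additionally contains elements of type 3+1+1, 2+2+1 (35 of its 60 elements, about 58% of primes). None of the 14 primes tested shows any such pattern (for each of these groups the chance of that is below 10^-4), which rules them out. Hence G = C_5 (5T1), of order 5.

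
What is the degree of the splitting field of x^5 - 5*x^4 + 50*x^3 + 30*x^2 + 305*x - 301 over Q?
60

The degree of the splitting field over Q equals the order of the Galois group, so first determine the group. The polynomial f is an irreducible quintic over Q, so G = Gal(f/Q) is a transitive subgroup of S_5: one of C_5 (5T1, order 5), D_5 (5T2, order 10), F_20 (5T3, order 20), A_5 (5T4, order 60) or S_5 (5T5, order 120). The discriminant of f is 9333105664000000 = 96608000^2, a perfect square, so G is contained in A_5. The transitive groups of degree 5 contained in A_5 are: C_5 (5T1, order 5), D_5 (5T2, order 10), A_5 (5T4, order 60). By Dedekind's theorem, for a prime p not dividing disc(f) the degrees of the irreducible factors of f mod p form the cycle type of an element of G. Factoring f modulo the 2 such primes p <= 7 (skipping 2, 5, which divide the discriminant), each new pattern first appears at: mod 3: f = (x^5 + x^4 + 2x^3 + 2x + 2), pattern 5; mod 7: f = (x)(x + 4)(x^3 + 5x^2 + 2x + 1), pattern 3+1+1. No other pattern occurs in this range, so the set of observed cycle types is {5, 3+1+1}. Among the candidates above, the only group containing elements of all these cycle types is A_5 (5T4) — each of C_5 (5T1), D_5 (5T2) lacks at least one of them. Hence G = A_5 (5T4), of order 60. The Galois group A_5 (5T4) has order 60, so the splitting field has degree 60 over Q.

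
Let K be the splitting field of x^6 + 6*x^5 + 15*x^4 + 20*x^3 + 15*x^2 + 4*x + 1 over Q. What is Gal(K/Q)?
The polynomial f is an irreducible sextic over Q, so G = Gal(f/Q) is one of the 16 transitive subgroups 6T1, ..., 6T16 of S_6. The discriminant of f is -1292992, which is not a perfect square, so G is not contained in A_6. The transitive groups of degree 6 not contained in A_6 are: C_6 (6T1, order 6), S_3 (6T2, order 6), D_6 (6T3, order 12), C_3 x S_3 (6T5, order 18), A_4 x C_2 (6T6, order 24), S_4 (6T8, order 24), S_3 x S_3 (6T9, order 36), S_4 x C_2 (6T11, order 48), (S_3 x S_3) : C_2 (6T13, order 72), PGL(2,5) (6T14, order 120), S_6 (6T16, order 720). By Dedekind's theorem, for a prime p not dividing disc(f) the degrees of the irreducible factors of f mod p form the cycle type of an element of G. Factoring f modulo the 3 such primes p <= 7 (skipping 2, which divides the discriminant), each new pattern first appears at: mod 3: f = (x^6 + 2x^3 + x + 1), pattern 6; mod 5: f = (x + 2)(x + 3)(x^4 + x^3 + 4x^2 + 4x + 1), pattern 4+1+1; mod 7: f = (x + 3)(x^2 + 5x + 2)(x^3 + 5x^2 + 6), pattern 3+2+1. No other pattern occurs in this range, so the set of observed cycle types is {6, 4+1+1, 3+2+1}. Among the candidates above, the only group containing elements of all these cycle types is S_6 (6T16); every other candidate lacks at least one of them. Hence G = S_6 (6T16), of order 720.

S_6 (also written S6)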